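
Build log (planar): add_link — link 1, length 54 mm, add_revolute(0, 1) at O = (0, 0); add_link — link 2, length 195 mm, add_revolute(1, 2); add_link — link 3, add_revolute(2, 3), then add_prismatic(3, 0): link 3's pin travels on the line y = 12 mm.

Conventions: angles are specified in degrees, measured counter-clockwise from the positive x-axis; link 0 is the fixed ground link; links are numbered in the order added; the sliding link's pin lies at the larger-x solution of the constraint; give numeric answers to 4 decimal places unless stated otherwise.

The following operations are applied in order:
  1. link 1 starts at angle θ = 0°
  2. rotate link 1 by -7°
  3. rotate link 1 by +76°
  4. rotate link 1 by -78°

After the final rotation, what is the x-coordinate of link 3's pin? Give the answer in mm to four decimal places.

geometry: r = 54 mm, L = 195 mm, e = 12 mm; θ starts at 0°
rotate link 1 by -7°: θ ← 0° -7° = -7°
rotate link 1 by +76°: θ ← -7° +76° = 69°
rotate link 1 by -78°: θ ← 69° -78° = -9°
crank pin P = (r cos θ, r sin θ) = (53.335170, -8.447461)
h = r sin θ − e = -8.447461 − 12 = -20.447461
x = r cos θ + √(L² − h²) = 53.335170 + 193.924989 = 247.260159

247.2602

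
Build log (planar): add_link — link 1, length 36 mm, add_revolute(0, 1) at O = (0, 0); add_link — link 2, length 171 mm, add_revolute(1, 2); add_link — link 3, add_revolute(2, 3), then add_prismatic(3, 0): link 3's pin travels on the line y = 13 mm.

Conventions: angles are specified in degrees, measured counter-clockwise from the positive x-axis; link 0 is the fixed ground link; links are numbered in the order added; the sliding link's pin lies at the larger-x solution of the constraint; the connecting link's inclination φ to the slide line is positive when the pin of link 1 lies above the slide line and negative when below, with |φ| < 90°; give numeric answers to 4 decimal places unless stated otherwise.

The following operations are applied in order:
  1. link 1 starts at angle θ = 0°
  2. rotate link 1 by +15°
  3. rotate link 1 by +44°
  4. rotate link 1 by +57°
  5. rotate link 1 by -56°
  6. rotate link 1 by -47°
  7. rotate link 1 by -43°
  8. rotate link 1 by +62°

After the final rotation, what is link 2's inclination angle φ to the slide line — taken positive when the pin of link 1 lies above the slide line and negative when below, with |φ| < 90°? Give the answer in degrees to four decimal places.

geometry: r = 36 mm, L = 171 mm, e = 13 mm; θ starts at 0°
rotate link 1 by +15°: θ ← 0° +15° = 15°
rotate link 1 by +44°: θ ← 15° +44° = 59°
rotate link 1 by +57°: θ ← 59° +57° = 116°
rotate link 1 by -56°: θ ← 116° -56° = 60°
rotate link 1 by -47°: θ ← 60° -47° = 13°
rotate link 1 by -43°: θ ← 13° -43° = -30°
rotate link 1 by +62°: θ ← -30° +62° = 32°
h = r sin θ − e = 19.077094 − 13 = 6.077094
sin φ = h / L = 6.077094 / 171 = 0.03553856
φ = arcsin(0.03553856) = 2.036638°

2.0366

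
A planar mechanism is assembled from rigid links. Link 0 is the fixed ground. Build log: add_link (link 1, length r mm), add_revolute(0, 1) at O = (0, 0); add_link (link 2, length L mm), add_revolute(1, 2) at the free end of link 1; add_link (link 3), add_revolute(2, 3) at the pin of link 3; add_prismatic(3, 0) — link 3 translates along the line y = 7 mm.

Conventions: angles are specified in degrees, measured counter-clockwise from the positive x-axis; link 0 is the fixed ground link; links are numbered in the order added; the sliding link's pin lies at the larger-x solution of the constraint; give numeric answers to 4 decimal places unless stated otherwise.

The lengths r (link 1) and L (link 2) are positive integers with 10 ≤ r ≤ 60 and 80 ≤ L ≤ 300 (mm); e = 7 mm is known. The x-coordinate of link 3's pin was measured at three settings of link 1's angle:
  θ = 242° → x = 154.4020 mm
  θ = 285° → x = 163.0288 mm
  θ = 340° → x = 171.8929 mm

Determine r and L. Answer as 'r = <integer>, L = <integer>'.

constraint per measurement: (x − r cos θ)² + (r sin θ − e)² = L²
subtracting the θ₁ and θ₂ equations cancels the r² and L² terms:
r = (x₁² − x₂²) / (2[(x₁cos θ₁ + e sin θ₁) − (x₂cos θ₂ + e sin θ₂)]) = 11.9999 → r = 12
L² = (x₁ − r cos θ₁)² + (r sin θ₁ − e)² = 25921.0092 → L = 161.0000 → L = 161
check at θ₃=340°: x = 171.8929 (printed 171.8929) ✓

r = 12, L = 161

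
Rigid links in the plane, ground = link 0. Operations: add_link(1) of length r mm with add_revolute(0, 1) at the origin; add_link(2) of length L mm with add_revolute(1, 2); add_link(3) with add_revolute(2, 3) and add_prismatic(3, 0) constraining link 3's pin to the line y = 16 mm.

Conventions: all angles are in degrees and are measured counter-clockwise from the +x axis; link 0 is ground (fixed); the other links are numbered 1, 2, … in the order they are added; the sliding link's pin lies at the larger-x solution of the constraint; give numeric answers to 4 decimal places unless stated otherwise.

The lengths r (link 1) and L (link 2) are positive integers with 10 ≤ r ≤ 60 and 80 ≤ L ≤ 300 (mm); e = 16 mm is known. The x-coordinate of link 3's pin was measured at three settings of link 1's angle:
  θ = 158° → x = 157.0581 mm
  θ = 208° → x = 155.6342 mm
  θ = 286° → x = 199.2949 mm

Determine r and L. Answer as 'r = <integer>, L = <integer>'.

constraint per measurement: (x − r cos θ)² + (r sin θ − e)² = L²
subtracting the θ₁ and θ₂ equations cancels the r² and L² terms:
r = (x₁² − x₂²) / (2[(x₁cos θ₁ + e sin θ₁) − (x₂cos θ₂ + e sin θ₂)]) = 42.0012 → r = 42
L² = (x₁ − r cos θ₁)² + (r sin θ₁ − e)² = 38416.0012 → L = 196.0000 → L = 196
check at θ₃=286°: x = 199.2949 (printed 199.2949) ✓

r = 42, L = 196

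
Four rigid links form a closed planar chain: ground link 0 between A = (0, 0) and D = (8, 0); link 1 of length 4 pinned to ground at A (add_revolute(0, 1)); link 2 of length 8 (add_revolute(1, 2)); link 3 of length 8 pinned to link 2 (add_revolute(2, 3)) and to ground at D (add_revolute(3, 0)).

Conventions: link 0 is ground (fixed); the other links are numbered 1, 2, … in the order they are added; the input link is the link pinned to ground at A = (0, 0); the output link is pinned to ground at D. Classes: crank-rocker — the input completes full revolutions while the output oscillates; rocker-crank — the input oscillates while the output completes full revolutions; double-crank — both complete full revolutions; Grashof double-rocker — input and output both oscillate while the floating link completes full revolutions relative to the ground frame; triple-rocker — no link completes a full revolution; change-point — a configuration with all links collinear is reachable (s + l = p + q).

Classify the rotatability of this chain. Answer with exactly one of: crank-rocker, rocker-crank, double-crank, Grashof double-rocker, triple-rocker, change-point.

lengths: ground=8, input=4, coupler=8, output=8
sorted: s=4 (shortest), l=8 (longest), p+q=16
s + l = 12 vs p + q = 16
s + l < p + q (Grashof) with shortest = input link → crank-rocker

crank-rocker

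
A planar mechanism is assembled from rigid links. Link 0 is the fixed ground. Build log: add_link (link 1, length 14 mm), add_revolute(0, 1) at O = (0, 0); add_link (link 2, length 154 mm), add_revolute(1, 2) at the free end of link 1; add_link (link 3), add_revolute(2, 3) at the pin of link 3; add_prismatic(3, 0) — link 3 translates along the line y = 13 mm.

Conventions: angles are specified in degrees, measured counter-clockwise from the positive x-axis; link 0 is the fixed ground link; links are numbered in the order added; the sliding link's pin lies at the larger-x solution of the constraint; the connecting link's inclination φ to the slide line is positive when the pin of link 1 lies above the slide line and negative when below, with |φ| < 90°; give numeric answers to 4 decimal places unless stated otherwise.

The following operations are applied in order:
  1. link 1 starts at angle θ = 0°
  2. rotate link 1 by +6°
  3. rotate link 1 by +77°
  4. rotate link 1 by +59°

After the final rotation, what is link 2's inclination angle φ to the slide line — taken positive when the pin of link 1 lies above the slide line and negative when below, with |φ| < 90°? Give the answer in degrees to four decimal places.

geometry: r = 14 mm, L = 154 mm, e = 13 mm; θ starts at 0°
rotate link 1 by +6°: θ ← 0° +6° = 6°
rotate link 1 by +77°: θ ← 6° +77° = 83°
rotate link 1 by +59°: θ ← 83° +59° = 142°
h = r sin θ − e = 8.619261 − 13 = -4.380739
sin φ = h / L = -4.380739 / 154 = -0.02844636
φ = arcsin(-0.02844636) = -1.630076°

-1.6301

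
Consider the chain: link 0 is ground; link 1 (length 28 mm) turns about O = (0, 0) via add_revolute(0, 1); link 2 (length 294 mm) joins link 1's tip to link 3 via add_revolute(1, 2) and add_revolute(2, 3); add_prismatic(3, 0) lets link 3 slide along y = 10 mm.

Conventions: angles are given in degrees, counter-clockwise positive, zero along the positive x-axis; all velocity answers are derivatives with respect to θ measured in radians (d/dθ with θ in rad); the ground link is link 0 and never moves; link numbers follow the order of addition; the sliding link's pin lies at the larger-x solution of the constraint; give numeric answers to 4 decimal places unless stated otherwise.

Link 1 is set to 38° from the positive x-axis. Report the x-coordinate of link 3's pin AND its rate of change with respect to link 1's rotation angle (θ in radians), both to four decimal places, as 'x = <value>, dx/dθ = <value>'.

geometry: r = 28 mm, L = 294 mm, e = 10 mm
crank pin P = (r cos θ, r sin θ) = (22.064301, 17.238521)
h = r sin θ − e = 17.238521 − 10 = 7.238521
x = r cos θ + √(L² − h²) = 22.064301 + 293.910877 = 315.975178
dx/dθ = −r sin θ − h·r cos θ/√(L² − h²) (θ in radians; h = 7.238521) = -17.781927

x = 315.9752, dx/dθ = -17.7819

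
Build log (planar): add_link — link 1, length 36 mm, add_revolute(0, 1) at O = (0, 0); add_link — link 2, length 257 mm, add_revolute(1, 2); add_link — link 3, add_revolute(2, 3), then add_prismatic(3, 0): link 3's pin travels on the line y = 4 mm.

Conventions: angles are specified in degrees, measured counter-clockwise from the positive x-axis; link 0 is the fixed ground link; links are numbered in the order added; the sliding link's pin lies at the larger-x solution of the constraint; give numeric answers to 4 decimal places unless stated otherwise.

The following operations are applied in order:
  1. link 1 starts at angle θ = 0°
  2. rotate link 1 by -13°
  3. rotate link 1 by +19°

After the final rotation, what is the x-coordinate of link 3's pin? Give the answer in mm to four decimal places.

geometry: r = 36 mm, L = 257 mm, e = 4 mm; θ starts at 0°
rotate link 1 by -13°: θ ← 0° -13° = -13°
rotate link 1 by +19°: θ ← -13° +19° = 6°
crank pin P = (r cos θ, r sin θ) = (35.802788, 3.763025)
h = r sin θ − e = 3.763025 − 4 = -0.236975
x = r cos θ + √(L² − h²) = 35.802788 + 256.999891 = 292.802679

292.8027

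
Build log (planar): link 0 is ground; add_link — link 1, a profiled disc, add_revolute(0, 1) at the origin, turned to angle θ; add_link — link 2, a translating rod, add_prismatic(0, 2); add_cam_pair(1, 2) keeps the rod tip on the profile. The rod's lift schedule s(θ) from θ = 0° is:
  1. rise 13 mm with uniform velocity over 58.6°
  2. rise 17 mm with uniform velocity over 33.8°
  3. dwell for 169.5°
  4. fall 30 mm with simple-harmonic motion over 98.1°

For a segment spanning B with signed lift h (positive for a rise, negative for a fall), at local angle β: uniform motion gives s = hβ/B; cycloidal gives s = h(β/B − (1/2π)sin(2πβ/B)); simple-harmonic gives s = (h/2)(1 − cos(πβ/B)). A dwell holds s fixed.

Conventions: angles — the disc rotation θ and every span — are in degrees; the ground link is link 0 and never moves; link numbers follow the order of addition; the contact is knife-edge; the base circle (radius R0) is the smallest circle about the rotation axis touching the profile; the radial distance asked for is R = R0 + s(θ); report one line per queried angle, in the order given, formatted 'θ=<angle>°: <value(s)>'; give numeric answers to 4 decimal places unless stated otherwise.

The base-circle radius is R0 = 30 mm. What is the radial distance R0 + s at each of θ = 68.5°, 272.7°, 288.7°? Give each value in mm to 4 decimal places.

seg 1 [0°–58.6°] uniform, h=13: full span → s += 13 → s = 13.0000
seg 2 [58.6°–92.4°] uniform, h=17: θ=68.5° here. β=9.9, B=33.8. 17·9.9/33.8 = 4.9793 → s = 17.9793
seg 2 [58.6°–92.4°] uniform, h=17: full span → s += 17 → s = 30.0000
seg 3 [92.4°–261.9°] dwell: s stays 30.0000
seg 4 [261.9°–360°] simple-harmonic, h=-30: θ=272.7° here. β=10.8, B=98.1. -30/2·(1 − cos(π·0.1101)) = -0.8883 → s = 29.1117
seg 4 [261.9°–360°] simple-harmonic, h=-30: θ=288.7° here. β=26.8, B=98.1. -30/2·(1 − cos(π·0.2732)) = -5.1936 → s = 24.8064
θ=68.5°: R = R0 + s = 30 + 17.9793 = 47.9793
θ=272.7°: R = R0 + s = 30 + 29.1117 = 59.1117
θ=288.7°: R = R0 + s = 30 + 24.8064 = 54.8064

θ=68.5°: 47.9793
θ=272.7°: 59.1117
θ=288.7°: 54.8064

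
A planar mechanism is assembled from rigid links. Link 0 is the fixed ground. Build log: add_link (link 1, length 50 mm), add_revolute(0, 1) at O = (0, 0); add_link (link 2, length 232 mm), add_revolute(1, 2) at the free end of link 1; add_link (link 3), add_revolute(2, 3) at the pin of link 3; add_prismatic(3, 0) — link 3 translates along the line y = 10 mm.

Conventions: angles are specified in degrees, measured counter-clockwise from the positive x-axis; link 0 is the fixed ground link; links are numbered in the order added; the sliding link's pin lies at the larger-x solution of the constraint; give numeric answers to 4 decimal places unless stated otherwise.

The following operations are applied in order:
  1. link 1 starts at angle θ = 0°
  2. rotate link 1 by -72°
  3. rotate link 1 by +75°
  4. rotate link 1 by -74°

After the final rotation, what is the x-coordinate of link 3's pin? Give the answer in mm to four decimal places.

geometry: r = 50 mm, L = 232 mm, e = 10 mm; θ starts at 0°
rotate link 1 by -72°: θ ← 0° -72° = -72°
rotate link 1 by +75°: θ ← -72° +75° = 3°
rotate link 1 by -74°: θ ← 3° -74° = -71°
crank pin P = (r cos θ, r sin θ) = (16.278408, -47.275929)
h = r sin θ − e = -47.275929 − 10 = -57.275929
x = r cos θ + √(L² − h²) = 16.278408 + 224.818745 = 241.097152

241.0972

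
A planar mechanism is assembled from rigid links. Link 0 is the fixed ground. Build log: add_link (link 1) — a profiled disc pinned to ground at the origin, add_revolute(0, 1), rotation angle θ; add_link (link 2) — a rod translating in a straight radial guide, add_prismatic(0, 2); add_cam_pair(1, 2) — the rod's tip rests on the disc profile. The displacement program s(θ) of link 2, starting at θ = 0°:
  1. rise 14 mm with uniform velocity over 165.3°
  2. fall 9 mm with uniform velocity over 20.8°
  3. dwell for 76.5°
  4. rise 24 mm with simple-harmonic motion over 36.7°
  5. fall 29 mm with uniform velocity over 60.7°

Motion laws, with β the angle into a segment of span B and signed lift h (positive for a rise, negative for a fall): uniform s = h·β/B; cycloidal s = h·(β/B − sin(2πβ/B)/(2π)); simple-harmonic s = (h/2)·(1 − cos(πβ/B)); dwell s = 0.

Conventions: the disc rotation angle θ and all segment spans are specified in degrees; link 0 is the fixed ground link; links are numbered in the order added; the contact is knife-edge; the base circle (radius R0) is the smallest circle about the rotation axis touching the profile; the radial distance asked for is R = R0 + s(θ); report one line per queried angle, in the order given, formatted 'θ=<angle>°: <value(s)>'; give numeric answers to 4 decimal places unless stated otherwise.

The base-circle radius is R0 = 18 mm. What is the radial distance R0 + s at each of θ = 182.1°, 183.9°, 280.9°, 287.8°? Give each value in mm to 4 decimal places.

seg 1 [0°–165.3°] uniform, h=14: full span → s += 14 → s = 14.0000
seg 2 [165.3°–186.1°] uniform, h=-9: θ=182.1° here. β=16.8, B=20.8. -9·16.8/20.8 = -7.2692 → s = 6.7308
seg 2 [165.3°–186.1°] uniform, h=-9: θ=183.9° here. β=18.6, B=20.8. -9·18.6/20.8 = -8.0481 → s = 5.9519
seg 2 [165.3°–186.1°] uniform, h=-9: full span → s += -9 → s = 5.0000
seg 3 [186.1°–262.6°] dwell: s stays 5.0000
seg 4 [262.6°–299.3°] simple-harmonic, h=24: θ=280.9° here. β=18.3, B=36.7. 24/2·(1 − cos(π·0.4986)) = 11.9486 → s = 16.9486
seg 4 [262.6°–299.3°] simple-harmonic, h=24: θ=287.8° here. β=25.2, B=36.7. 24/2·(1 − cos(π·0.6866)) = 18.6401 → s = 23.6401
θ=182.1°: R = R0 + s = 18 + 6.7308 = 24.7308
θ=183.9°: R = R0 + s = 18 + 5.9519 = 23.9519
θ=280.9°: R = R0 + s = 18 + 16.9486 = 34.9486
θ=287.8°: R = R0 + s = 18 + 23.6401 = 41.6401

θ=182.1°: 24.7308
θ=183.9°: 23.9519
θ=280.9°: 34.9486
θ=287.8°: 41.6401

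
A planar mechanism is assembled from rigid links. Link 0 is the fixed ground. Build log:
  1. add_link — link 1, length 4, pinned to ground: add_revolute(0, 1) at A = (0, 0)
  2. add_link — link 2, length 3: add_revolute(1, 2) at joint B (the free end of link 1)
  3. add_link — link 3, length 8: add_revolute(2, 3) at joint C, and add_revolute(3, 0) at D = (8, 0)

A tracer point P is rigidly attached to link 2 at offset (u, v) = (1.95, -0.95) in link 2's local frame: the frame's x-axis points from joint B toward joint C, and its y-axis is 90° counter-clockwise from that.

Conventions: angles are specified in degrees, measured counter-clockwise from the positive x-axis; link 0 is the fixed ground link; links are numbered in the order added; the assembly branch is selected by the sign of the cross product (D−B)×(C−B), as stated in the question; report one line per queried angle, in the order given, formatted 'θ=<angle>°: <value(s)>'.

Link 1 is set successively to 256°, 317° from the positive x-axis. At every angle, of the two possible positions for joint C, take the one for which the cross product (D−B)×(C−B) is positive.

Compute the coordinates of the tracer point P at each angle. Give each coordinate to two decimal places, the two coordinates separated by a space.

A=(0,0), D=(8.00,0)
θ=256°: B = A + 4.00·(cos256°, sin256°) = (-0.9677, -3.8812)
θ=256°: |BD| = 9.7715
θ=256°: circle(B,3.00) ∩ circle(D,8.00): a=2.0715, h=2.1700
θ=256°:   candidates: C₊=(0.0715,-1.0669) cross=21.204; C₋=(1.7953,-5.0499) cross=-21.204
θ=256°:   branch + wants cross > 0 → take C=(0.0715,-1.0669) (cross=21.204)
θ=256°: ex = (C−B)/|BC| = (0.3464,0.9381); ey = (-0.9381,0.3464)
θ=256°: P = B + 1.95·ex + -0.95·ey = (0.5989,-2.3810)
θ=317°: B = A + 4.00·(cos317°, sin317°) = (2.9254, -2.7280)
θ=317°: |BD| = 5.7614
θ=317°: circle(B,3.00) ∩ circle(D,8.00): a=-1.8925, h=2.3278
θ=317°:   candidates: C₊=(0.1563,-1.5738) cross=13.411; C₋=(2.3607,-5.6744) cross=-13.411
θ=317°:   branch + wants cross > 0 → take C=(0.1563,-1.5738) (cross=13.411)
θ=317°: ex = (C−B)/|BC| = (-0.9230,0.3847); ey = (-0.3847,-0.9230)
θ=317°: P = B + 1.95·ex + -0.95·ey = (1.4910,-1.1009)

θ=256°: 0.60 -2.38
θ=317°: 1.49 -1.10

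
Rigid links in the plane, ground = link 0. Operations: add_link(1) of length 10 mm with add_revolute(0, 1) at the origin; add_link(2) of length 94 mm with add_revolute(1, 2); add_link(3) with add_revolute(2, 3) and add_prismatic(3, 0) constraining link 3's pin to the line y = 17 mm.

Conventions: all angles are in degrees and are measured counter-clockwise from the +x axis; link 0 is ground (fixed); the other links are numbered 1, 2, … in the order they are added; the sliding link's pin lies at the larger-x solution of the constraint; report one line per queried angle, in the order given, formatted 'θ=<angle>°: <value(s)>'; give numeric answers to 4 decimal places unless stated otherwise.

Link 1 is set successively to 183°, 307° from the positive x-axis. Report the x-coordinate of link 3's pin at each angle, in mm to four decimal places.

geometry: r = 10 mm, L = 94 mm, e = 17 mm
θ=183°: crank pin P = (r cos θ, r sin θ) = (-9.986295, -0.523360)
θ=183°: h = r sin θ − e = -0.523360 − 17 = -17.523360
θ=183°: x = r cos θ + √(L² − h²) = -9.986295 + 92.352216 = 82.365921
θ=307°: crank pin P = (r cos θ, r sin θ) = (6.018150, -7.986355)
θ=307°: h = r sin θ − e = -7.986355 − 17 = -24.986355
θ=307°: x = r cos θ + √(L² − h²) = 6.018150 + 90.618332 = 96.636482

θ=183°: 82.3659
θ=307°: 96.6365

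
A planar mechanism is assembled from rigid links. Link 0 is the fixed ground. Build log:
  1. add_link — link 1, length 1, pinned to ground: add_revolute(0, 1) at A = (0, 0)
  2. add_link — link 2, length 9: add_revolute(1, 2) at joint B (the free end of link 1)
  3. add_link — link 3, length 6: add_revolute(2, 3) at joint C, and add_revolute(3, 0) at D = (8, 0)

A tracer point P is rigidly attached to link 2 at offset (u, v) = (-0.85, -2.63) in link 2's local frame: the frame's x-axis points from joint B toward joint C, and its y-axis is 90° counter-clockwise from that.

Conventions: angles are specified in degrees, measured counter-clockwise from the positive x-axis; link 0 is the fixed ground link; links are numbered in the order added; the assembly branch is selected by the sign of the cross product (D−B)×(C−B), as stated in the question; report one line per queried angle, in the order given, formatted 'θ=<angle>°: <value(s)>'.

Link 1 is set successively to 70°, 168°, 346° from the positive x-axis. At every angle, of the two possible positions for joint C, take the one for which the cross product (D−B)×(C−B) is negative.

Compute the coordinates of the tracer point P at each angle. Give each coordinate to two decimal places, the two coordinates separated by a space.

A=(0,0), D=(8.00,0)
θ=70°: B = A + 1.00·(cos70°, sin70°) = (0.3420, 0.9397)
θ=70°: |BD| = 7.7154
θ=70°: circle(B,9.00) ∩ circle(D,6.00): a=6.7739, h=5.9257
θ=70°:   candidates: C₊=(7.7873,5.9962) cross=45.719; C₋=(6.3438,-5.7669) cross=-45.719
θ=70°:   branch - wants cross < 0 → take C=(6.3438,-5.7669) (cross=-45.719)
θ=70°: ex = (C−B)/|BC| = (0.6669,-0.7452); ey = (0.7452,0.6669)
θ=70°: P = B + -0.85·ex + -2.63·ey = (-2.1846,-0.1808)
θ=168°: B = A + 1.00·(cos168°, sin168°) = (-0.9781, 0.2079)
θ=168°: |BD| = 8.9806
θ=168°: circle(B,9.00) ∩ circle(D,6.00): a=6.9957, h=5.6622
θ=168°:   candidates: C₊=(6.1468,5.7066) cross=50.850; C₋=(5.8846,-5.6147) cross=-50.850
θ=168°:   branch - wants cross < 0 → take C=(5.8846,-5.6147) (cross=-50.850)
θ=168°: ex = (C−B)/|BC| = (0.7625,-0.6470); ey = (0.6470,0.7625)
θ=168°: P = B + -0.85·ex + -2.63·ey = (-3.3278,-1.2476)
θ=346°: B = A + 1.00·(cos346°, sin346°) = (0.9703, -0.2419)
θ=346°: |BD| = 7.0339
θ=346°: circle(B,9.00) ∩ circle(D,6.00): a=6.7157, h=5.9916
θ=346°:   candidates: C₊=(7.4760,5.9771) cross=42.144; C₋=(7.8881,-5.9990) cross=-42.144
θ=346°:   branch - wants cross < 0 → take C=(7.8881,-5.9990) (cross=-42.144)
θ=346°: ex = (C−B)/|BC| = (0.7686,-0.6397); ey = (0.6397,0.7686)
θ=346°: P = B + -0.85·ex + -2.63·ey = (-1.3654,-1.7197)

θ=70°: -2.18 -0.18
θ=168°: -3.33 -1.25
θ=346°: -1.37 -1.72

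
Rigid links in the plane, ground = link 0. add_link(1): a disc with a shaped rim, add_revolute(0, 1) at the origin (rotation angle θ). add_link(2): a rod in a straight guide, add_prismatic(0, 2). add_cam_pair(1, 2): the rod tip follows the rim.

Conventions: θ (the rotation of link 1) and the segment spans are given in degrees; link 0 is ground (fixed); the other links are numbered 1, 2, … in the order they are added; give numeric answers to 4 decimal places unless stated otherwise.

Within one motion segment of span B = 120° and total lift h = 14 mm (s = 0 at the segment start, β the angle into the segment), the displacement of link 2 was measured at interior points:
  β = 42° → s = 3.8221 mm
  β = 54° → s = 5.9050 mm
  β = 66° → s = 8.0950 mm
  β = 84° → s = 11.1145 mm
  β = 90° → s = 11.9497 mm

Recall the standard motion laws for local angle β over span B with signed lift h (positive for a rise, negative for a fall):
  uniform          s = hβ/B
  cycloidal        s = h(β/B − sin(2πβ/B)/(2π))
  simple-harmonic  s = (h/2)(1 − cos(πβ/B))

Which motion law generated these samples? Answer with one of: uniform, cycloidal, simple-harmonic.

candidates at β/B = r: uniform s = h·r (linear in β); cycloidal s = h·(r − sin(2πr)/(2π)); simple-harmonic s = (h/2)(1 − cos(πr))
β=42°: printed 3.8221 | uniform 4.9000, cycloidal 3.0974, simple-harmonic 3.8221
β=54°: printed 5.9050 | uniform 6.3000, cycloidal 5.6115, simple-harmonic 5.9050
β=66°: printed 8.0950 | uniform 7.7000, cycloidal 8.3885, simple-harmonic 8.0950
β=84°: printed 11.1145 | uniform 9.8000, cycloidal 11.9191, simple-harmonic 11.1145
β=90°: printed 11.9497 | uniform 10.5000, cycloidal 12.7282, simple-harmonic 11.9497
only one law matches every sample → simple-harmonic

simple-harmonic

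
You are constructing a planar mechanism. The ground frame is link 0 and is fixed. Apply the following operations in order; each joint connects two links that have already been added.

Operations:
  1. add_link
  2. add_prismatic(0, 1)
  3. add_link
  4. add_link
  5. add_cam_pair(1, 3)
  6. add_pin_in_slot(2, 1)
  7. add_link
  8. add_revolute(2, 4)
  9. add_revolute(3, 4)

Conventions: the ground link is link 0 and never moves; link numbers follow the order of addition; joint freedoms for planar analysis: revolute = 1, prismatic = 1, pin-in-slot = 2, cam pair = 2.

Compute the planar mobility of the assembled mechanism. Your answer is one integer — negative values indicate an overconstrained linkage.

(L,J1,J2)=(1,0,0); link0 fixed
link1: (2,0,0)
P 0-1 [J1]: (2,1,0)
link2: (3,1,0)
link3: (4,1,0)
C 1-3 [J2]: (4,1,1)
PS 2-1 [J2]: (4,1,2)
link4: (5,1,2)
R 2-4 [J1]: (5,2,2)
R 3-4 [J1]: (5,3,2)
Grübler: 3·4 − 2·3 − 2 = 4

M = 4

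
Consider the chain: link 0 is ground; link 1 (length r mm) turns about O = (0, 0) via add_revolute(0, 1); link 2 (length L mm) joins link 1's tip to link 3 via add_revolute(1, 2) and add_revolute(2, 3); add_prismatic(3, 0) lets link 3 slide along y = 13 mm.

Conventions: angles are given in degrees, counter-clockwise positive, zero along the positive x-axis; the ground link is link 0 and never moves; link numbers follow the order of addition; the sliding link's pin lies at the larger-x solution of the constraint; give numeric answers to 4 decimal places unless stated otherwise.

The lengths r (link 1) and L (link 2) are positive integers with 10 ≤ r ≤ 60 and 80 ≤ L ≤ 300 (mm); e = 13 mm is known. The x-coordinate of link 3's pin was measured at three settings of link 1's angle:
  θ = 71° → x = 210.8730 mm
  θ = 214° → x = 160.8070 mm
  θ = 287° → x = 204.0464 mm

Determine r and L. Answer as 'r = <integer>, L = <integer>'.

constraint per measurement: (x − r cos θ)² + (r sin θ − e)² = L²
subtracting the θ₁ and θ₂ equations cancels the r² and L² terms:
r = (x₁² − x₂²) / (2[(x₁cos θ₁ + e sin θ₁) − (x₂cos θ₂ + e sin θ₂)]) = 42.0001 → r = 42
L² = (x₁ − r cos θ₁)² + (r sin θ₁ − e)² = 39601.0190 → L = 199.0000 → L = 199
check at θ₃=287°: x = 204.0464 (printed 204.0464) ✓

r = 42, L = 199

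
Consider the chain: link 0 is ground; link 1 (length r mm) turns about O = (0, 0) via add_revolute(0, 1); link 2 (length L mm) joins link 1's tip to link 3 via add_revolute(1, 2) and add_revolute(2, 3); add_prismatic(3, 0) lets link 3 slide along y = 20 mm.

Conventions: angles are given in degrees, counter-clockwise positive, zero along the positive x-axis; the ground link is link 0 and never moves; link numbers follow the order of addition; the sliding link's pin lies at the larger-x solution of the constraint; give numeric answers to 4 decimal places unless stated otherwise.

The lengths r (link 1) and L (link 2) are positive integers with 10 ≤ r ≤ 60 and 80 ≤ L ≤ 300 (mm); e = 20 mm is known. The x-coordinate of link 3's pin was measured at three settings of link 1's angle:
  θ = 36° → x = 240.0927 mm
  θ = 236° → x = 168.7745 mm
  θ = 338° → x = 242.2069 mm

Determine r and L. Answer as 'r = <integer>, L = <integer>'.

constraint per measurement: (x − r cos θ)² + (r sin θ − e)² = L²
subtracting the θ₁ and θ₂ equations cancels the r² and L² terms:
r = (x₁² − x₂²) / (2[(x₁cos θ₁ + e sin θ₁) − (x₂cos θ₂ + e sin θ₂)]) = 46.0000 → r = 46
L² = (x₁ − r cos θ₁)² + (r sin θ₁ − e)² = 41208.9849 → L = 203.0000 → L = 203
check at θ₃=338°: x = 242.2069 (printed 242.2069) ✓

r = 46, L = 203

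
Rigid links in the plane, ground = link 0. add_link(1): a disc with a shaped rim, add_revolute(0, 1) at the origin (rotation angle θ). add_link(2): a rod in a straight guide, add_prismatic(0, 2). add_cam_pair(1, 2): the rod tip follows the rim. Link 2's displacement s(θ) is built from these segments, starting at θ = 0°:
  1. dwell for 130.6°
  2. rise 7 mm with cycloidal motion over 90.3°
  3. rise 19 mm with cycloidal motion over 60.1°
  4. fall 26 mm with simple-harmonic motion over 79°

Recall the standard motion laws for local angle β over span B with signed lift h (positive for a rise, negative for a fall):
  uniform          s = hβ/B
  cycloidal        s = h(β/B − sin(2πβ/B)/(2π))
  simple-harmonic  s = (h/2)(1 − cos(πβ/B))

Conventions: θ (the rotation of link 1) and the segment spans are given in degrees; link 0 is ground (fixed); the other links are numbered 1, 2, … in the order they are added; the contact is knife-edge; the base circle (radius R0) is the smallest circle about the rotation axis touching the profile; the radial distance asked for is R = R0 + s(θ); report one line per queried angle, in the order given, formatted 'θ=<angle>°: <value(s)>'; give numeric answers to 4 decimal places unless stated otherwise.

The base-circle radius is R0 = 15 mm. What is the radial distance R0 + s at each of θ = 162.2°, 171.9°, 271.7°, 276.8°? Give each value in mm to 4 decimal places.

segment 1 (0° to 130.6°, dwell): s unchanged at 0.0000
θ = 162.2° falls in segment 2 (130.6° to 220.9°, cycloidal, h = 7): β = 162.2 − 130.6 = 31.6°, B = 90.3°; Δs = 7·(0.3499 − sin(2π·0.3499)/(2π)) = 1.5481; s = 0.0000 + 1.5481 = 1.5481
θ = 171.9° falls in segment 2 (130.6° to 220.9°, cycloidal, h = 7): β = 171.9 − 130.6 = 41.3°, B = 90.3°; Δs = 7·(0.4574 − sin(2π·0.4574)/(2π)) = 2.9067; s = 0.0000 + 2.9067 = 2.9067
segment 2 (130.6° to 220.9°, cycloidal, h = 7) is passed completely: s = 0.0000 + (7) = 7.0000
θ = 271.7° falls in segment 3 (220.9° to 281°, cycloidal, h = 19): β = 271.7 − 220.9 = 50.8°, B = 60.1°; Δs = 19·(0.8453 − sin(2π·0.8453)/(2π)) = 18.5582; s = 7.0000 + 18.5582 = 25.5582
θ = 276.8° falls in segment 3 (220.9° to 281°, cycloidal, h = 19): β = 276.8 − 220.9 = 55.9°, B = 60.1°; Δs = 19·(0.9301 − sin(2π·0.9301)/(2π)) = 18.9577; s = 7.0000 + 18.9577 = 25.9577
θ=162.2°: R = R0 + s = 15 + 1.5481 = 16.5481
θ=171.9°: R = R0 + s = 15 + 2.9067 = 17.9067
θ=271.7°: R = R0 + s = 15 + 25.5582 = 40.5582
θ=276.8°: R = R0 + s = 15 + 25.9577 = 40.9577

θ=162.2°: 16.5481
θ=171.9°: 17.9067
θ=271.7°: 40.5582
θ=276.8°: 40.9577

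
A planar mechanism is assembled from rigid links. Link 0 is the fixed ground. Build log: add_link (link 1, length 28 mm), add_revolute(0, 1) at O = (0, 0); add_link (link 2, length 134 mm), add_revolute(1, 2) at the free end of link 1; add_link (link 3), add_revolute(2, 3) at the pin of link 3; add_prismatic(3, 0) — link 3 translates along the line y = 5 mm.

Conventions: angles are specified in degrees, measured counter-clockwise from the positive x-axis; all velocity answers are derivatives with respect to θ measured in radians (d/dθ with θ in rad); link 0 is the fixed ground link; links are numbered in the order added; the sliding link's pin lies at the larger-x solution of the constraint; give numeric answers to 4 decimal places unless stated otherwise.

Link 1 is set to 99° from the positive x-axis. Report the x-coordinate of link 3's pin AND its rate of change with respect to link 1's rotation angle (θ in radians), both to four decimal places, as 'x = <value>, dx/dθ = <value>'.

geometry: r = 28 mm, L = 134 mm, e = 5 mm
crank pin P = (r cos θ, r sin θ) = (-4.380165, 27.655274)
h = r sin θ − e = 27.655274 − 5 = 22.655274
x = r cos θ + √(L² − h²) = -4.380165 + 132.070960 = 127.690795
dx/dθ = −r sin θ − h·r cos θ/√(L² − h²) (θ in radians; h = 22.655274) = -26.903906

x = 127.6908, dx/dθ = -26.9039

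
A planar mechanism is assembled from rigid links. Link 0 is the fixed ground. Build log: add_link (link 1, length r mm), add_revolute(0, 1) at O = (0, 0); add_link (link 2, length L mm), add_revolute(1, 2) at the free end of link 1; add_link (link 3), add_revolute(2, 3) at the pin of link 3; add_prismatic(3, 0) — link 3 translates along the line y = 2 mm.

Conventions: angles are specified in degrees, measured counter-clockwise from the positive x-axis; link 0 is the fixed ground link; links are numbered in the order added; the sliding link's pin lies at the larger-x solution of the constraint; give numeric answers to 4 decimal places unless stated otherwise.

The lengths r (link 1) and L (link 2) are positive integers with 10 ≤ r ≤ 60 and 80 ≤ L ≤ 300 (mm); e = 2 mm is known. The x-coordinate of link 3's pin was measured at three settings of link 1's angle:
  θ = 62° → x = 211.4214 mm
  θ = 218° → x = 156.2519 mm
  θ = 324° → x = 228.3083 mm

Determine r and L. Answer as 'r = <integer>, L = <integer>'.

constraint per measurement: (x − r cos θ)² + (r sin θ − e)² = L²
subtracting the θ₁ and θ₂ equations cancels the r² and L² terms:
r = (x₁² − x₂²) / (2[(x₁cos θ₁ + e sin θ₁) − (x₂cos θ₂ + e sin θ₂)]) = 45.0000 → r = 45
L² = (x₁ − r cos θ₁)² + (r sin θ₁ − e)² = 37636.0077 → L = 194.0000 → L = 194
check at θ₃=324°: x = 228.3083 (printed 228.3083) ✓

r = 45, L = 194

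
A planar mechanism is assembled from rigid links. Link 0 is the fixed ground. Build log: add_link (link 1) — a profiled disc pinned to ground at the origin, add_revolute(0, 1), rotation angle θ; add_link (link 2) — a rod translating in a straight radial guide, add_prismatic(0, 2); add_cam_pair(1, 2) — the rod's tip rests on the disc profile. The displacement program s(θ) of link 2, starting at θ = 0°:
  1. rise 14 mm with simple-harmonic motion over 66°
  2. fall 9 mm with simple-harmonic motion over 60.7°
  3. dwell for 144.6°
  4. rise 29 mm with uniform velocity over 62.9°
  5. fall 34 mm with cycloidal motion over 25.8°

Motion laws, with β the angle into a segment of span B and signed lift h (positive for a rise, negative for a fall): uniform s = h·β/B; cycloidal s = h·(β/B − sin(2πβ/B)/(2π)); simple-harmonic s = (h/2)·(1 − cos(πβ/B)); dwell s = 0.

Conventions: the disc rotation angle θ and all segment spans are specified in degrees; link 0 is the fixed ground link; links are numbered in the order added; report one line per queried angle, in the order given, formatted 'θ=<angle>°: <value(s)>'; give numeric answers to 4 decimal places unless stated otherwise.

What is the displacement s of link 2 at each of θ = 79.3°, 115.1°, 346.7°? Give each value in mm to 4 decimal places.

seg 1 [0°–66°] simple-harmonic, h=14: full span → s += 14 → s = 14.0000
seg 2 [66°–126.7°] simple-harmonic, h=-9: θ=79.3° here. β=13.3, B=60.7. -9/2·(1 − cos(π·0.2191)) = -1.0247 → s = 12.9753
seg 2 [66°–126.7°] simple-harmonic, h=-9: θ=115.1° here. β=49.1, B=60.7. -9/2·(1 − cos(π·0.8089)) = -8.2131 → s = 5.7869
seg 2 [66°–126.7°] simple-harmonic, h=-9: full span → s += -9 → s = 5.0000
seg 3 [126.7°–271.3°] dwell: s stays 5.0000
seg 4 [271.3°–334.2°] uniform, h=29: full span → s += 29 → s = 34.0000
seg 5 [334.2°–360°] cycloidal, h=-34: θ=346.7° here. β=12.5, B=25.8. -34·(0.4845 − sin(2π·0.4845)/(2π)) = -15.9466 → s = 18.0534

θ=79.3°: 12.9753
θ=115.1°: 5.7869
θ=346.7°: 18.0534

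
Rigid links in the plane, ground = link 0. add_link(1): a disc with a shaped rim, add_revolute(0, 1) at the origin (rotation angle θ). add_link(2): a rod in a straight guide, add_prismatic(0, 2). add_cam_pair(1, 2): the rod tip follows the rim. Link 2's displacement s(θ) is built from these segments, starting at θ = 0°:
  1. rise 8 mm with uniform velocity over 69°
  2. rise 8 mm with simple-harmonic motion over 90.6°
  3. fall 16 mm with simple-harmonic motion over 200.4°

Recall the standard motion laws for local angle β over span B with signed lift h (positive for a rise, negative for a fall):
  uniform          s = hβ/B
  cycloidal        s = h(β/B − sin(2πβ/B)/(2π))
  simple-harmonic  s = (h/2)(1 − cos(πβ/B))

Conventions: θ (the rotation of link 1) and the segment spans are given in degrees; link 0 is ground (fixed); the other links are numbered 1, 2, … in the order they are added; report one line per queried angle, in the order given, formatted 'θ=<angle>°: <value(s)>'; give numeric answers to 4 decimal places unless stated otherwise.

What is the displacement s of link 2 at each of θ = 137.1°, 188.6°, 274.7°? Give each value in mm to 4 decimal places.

segment 1 (0° to 69°, uniform, h = 8) is passed completely: s = 0.0000 + (8) = 8.0000
θ = 137.1° falls in segment 2 (69° to 159.6°, simple-harmonic, h = 8): β = 137.1 − 69 = 68.1°, B = 90.6°; Δs = 8/2·(1 − cos(π·0.7517)) = 6.8431; s = 8.0000 + 6.8431 = 14.8431
segment 2 (69° to 159.6°, simple-harmonic, h = 8) is passed completely: s = 8.0000 + (8) = 16.0000
θ = 188.6° falls in segment 3 (159.6° to 360°, simple-harmonic, h = -16): β = 188.6 − 159.6 = 29°, B = 200.4°; Δs = -16/2·(1 − cos(π·0.1447)) = -0.8126; s = 16.0000 − 0.8126 = 15.1874
θ = 274.7° falls in segment 3 (159.6° to 360°, simple-harmonic, h = -16): β = 274.7 − 159.6 = 115.1°, B = 200.4°; Δs = -16/2·(1 − cos(π·0.5744)) = -9.8517; s = 16.0000 − 9.8517 = 6.1483

θ=137.1°: 14.8431
θ=188.6°: 15.1874
θ=274.7°: 6.1483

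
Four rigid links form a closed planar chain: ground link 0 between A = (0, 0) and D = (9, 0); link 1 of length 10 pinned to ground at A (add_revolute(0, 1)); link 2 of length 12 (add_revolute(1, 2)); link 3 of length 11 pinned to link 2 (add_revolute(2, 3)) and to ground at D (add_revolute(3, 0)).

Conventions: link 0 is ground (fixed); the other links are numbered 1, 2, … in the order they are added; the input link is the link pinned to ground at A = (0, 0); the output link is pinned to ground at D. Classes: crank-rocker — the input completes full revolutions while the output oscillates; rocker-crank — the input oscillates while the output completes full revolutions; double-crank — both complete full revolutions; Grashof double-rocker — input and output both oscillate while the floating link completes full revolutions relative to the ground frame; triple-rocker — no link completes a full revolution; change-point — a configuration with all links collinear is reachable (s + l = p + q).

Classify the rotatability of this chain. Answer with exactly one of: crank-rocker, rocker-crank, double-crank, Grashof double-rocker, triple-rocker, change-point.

lengths: ground=9, input=10, coupler=12, output=11
sorted: s=9 (shortest), l=12 (longest), p+q=21
s + l = 21 vs p + q = 21
s + l = p + q → change-point (collinear configuration reachable)

change-point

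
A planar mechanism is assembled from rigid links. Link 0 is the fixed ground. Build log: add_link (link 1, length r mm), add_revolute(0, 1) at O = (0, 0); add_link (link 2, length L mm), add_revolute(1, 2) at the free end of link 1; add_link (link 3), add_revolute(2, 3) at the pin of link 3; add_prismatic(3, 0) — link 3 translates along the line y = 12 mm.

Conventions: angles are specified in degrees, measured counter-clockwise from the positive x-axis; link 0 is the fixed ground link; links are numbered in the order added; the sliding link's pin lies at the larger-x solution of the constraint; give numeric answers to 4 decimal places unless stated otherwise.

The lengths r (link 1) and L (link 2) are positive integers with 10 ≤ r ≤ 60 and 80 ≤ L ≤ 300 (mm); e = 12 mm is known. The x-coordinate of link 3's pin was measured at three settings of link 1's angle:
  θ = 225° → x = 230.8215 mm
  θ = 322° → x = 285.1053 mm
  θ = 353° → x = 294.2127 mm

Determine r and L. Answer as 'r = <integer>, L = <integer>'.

constraint per measurement: (x − r cos θ)² + (r sin θ − e)² = L²
subtracting the θ₁ and θ₂ equations cancels the r² and L² terms:
r = (x₁² − x₂²) / (2[(x₁cos θ₁ + e sin θ₁) − (x₂cos θ₂ + e sin θ₂)]) = 36.0000 → r = 36
L² = (x₁ − r cos θ₁)² + (r sin θ₁ − e)² = 67081.0174 → L = 259.0000 → L = 259
check at θ₃=353°: x = 294.2127 (printed 294.2127) ✓

r = 36, L = 259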